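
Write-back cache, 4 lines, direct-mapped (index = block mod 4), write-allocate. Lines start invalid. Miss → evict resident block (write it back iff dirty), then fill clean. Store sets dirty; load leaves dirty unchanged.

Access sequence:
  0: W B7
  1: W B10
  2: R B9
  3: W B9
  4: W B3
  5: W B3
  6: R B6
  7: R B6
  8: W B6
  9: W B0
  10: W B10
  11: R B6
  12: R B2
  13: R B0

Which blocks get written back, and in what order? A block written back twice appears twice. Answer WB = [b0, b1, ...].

WB = [7, 10, 6, 10]

0: W B7 → L3 miss [D]
1: W B10 → L2 miss [D]
2: R B9 → L1 miss [-]
3: W B9 → L1 hit [D]
4: W B3 → L3 miss wb→B7 [D]
5: W B3 → L3 hit [D]
6: R B6 → L2 miss wb→B10 [-]
7: R B6 → L2 hit [-]
8: W B6 → L2 hit [D]
9: W B0 → L0 miss [D]
10: W B10 → L2 miss wb→B6 [D]
11: R B6 → L2 miss wb→B10 [-]
12: R B2 → L2 miss [-]
13: R B0 → L0 hit [D]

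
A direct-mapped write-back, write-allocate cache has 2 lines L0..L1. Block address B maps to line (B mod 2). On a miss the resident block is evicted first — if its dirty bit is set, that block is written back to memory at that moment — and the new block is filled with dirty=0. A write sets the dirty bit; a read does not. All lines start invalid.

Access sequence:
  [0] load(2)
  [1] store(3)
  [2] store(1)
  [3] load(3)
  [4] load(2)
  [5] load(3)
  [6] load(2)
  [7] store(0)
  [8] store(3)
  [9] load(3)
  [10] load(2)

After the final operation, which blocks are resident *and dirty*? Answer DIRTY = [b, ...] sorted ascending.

DIRTY = [3]

  0 | R B2 → L0 miss [-]
  1 | W B3 → L1 miss [D]
  2 | W B1 → L1 miss wb→B3 [D]
  3 | R B3 → L1 miss wb→B1 [-]
  4 | R B2 → L0 hit [-]
  5 | R B3 → L1 hit [-]
  6 | R B2 → L0 hit [-]
  7 | W B0 → L0 miss [D]
  8 | W B3 → L1 hit [D]
  9 | R B3 → L1 hit [D]
  10 | R B2 → L0 miss wb→B0 [-]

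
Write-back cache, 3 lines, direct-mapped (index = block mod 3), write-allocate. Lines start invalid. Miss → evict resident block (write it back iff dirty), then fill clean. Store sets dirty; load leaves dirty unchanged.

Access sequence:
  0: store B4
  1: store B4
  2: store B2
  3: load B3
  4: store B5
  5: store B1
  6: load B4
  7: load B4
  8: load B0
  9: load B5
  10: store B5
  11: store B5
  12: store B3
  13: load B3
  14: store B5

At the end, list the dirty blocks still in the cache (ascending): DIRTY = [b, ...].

DIRTY = [3, 5]

  0 | W B4 → L1 miss [D]
  1 | W B4 → L1 hit [D]
  2 | W B2 → L2 miss [D]
  3 | R B3 → L0 miss [-]
  4 | W B5 → L2 miss wb→B2 [D]
  5 | W B1 → L1 miss wb→B4 [D]
  6 | R B4 → L1 miss wb→B1 [-]
  7 | R B4 → L1 hit [-]
  8 | R B0 → L0 miss [-]
  9 | R B5 → L2 hit [D]
  10 | W B5 → L2 hit [D]
  11 | W B5 → L2 hit [D]
  12 | W B3 → L0 miss [D]
  13 | R B3 → L0 hit [D]
  14 | W B5 → L2 hit [D]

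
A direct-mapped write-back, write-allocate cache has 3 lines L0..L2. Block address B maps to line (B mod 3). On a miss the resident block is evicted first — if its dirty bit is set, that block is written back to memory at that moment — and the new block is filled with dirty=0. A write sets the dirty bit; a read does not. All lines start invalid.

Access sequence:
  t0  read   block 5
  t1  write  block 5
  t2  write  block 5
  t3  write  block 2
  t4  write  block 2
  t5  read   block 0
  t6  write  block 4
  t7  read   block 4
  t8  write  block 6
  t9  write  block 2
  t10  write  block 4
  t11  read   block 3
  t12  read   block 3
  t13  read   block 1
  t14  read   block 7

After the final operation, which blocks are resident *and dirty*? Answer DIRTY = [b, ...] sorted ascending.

DIRTY = [2]

0: R B5 -> L2 miss  d=-]
1: W B5 -> L2 hit  d=D]
2: W B5 -> L2 hit  d=D]
3: W B2 -> L2 miss wb->B5  d=D]
4: W B2 -> L2 hit  d=D]
5: R B0 -> L0 miss  d=-]
6: W B4 -> L1 miss  d=D]
7: R B4 -> L1 hit  d=D]
8: W B6 -> L0 miss  d=D]
9: W B2 -> L2 hit  d=D]
10: W B4 -> L1 hit  d=D]
11: R B3 -> L0 miss wb->B6  d=-]
12: R B3 -> L0 hit  d=-]
13: R B1 -> L1 miss wb->B4  d=-]
14: R B7 -> L1 miss  d=-]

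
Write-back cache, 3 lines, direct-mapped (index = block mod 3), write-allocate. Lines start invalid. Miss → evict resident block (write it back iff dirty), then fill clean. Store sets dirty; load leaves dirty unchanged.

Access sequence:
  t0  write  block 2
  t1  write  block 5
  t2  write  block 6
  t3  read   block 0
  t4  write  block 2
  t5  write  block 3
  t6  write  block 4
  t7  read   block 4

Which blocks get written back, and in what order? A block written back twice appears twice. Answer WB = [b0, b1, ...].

WB = [2, 6, 5]

0: W B2 -> L2 miss  d=D]
1: W B5 -> L2 miss wb->B2  d=D]
2: W B6 -> L0 miss  d=D]
3: R B0 -> L0 miss wb->B6  d=-]
4: W B2 -> L2 miss wb->B5  d=D]
5: W B3 -> L0 miss  d=D]
6: W B4 -> L1 miss  d=D]
7: R B4 -> L1 hit  d=D]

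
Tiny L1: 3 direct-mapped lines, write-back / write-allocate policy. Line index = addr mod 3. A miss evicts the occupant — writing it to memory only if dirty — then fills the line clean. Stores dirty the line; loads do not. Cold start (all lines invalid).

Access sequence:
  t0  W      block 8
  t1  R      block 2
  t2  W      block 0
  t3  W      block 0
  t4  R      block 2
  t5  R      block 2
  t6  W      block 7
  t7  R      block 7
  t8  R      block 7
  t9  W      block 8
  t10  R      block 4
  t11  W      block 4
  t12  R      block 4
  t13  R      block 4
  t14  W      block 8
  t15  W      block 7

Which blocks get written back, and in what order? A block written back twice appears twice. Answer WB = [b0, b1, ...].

WB = [8, 7, 4]

  0 | W B8 → L2 miss [D]
  1 | R B2 → L2 miss wb→B8 [-]
  2 | W B0 → L0 miss [D]
  3 | W B0 → L0 hit [D]
  4 | R B2 → L2 hit [-]
  5 | R B2 → L2 hit [-]
  6 | W B7 → L1 miss [D]
  7 | R B7 → L1 hit [D]
  8 | R B7 → L1 hit [D]
  9 | W B8 → L2 miss [D]
  10 | R B4 → L1 miss wb→B7 [-]
  11 | W B4 → L1 hit [D]
  12 | R B4 → L1 hit [D]
  13 | R B4 → L1 hit [D]
  14 | W B8 → L2 hit [D]
  15 | W B7 → L1 miss wb→B4 [D]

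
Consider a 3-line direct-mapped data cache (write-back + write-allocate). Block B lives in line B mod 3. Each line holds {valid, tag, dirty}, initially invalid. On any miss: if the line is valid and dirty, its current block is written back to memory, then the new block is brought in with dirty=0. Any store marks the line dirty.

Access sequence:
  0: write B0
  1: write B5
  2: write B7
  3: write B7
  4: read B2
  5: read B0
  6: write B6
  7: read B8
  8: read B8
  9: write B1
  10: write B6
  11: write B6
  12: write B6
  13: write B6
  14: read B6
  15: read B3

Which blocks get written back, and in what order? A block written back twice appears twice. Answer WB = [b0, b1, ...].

0: W B0 -> L0 miss  d=D]
1: W B5 -> L2 miss  d=D]
2: W B7 -> L1 miss  d=D]
3: W B7 -> L1 hit  d=D]
4: R B2 -> L2 miss wb->B5  d=-]
5: R B0 -> L0 hit  d=D]
6: W B6 -> L0 miss wb->B0  d=D]
7: R B8 -> L2 miss  d=-]
8: R B8 -> L2 hit  d=-]
9: W B1 -> L1 miss wb->B7  d=D]
10: W B6 -> L0 hit  d=D]
11: W B6 -> L0 hit  d=D]
12: W B6 -> L0 hit  d=D]
13: W B6 -> L0 hit  d=D]
14: R B6 -> L0 hit  d=D]
15: R B3 -> L0 miss wb->B6  d=-]

WB = [5, 0, 7, 6]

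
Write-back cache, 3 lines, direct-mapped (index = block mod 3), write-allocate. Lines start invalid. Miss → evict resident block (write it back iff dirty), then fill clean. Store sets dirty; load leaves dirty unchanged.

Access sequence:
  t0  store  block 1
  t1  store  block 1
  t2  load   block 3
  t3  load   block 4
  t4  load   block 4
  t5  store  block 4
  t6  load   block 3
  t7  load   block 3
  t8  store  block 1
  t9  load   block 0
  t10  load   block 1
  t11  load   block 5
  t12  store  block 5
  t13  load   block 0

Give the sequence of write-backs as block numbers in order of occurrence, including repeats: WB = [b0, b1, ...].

0: W B1 → L1 miss [D]
1: W B1 → L1 hit [D]
2: R B3 → L0 miss [-]
3: R B4 → L1 miss wb→B1 [-]
4: R B4 → L1 hit [-]
5: W B4 → L1 hit [D]
6: R B3 → L0 hit [-]
7: R B3 → L0 hit [-]
8: W B1 → L1 miss wb→B4 [D]
9: R B0 → L0 miss [-]
10: R B1 → L1 hit [D]
11: R B5 → L2 miss [-]
12: W B5 → L2 hit [D]
13: R B0 → L0 hit [-]

WB = [1, 4]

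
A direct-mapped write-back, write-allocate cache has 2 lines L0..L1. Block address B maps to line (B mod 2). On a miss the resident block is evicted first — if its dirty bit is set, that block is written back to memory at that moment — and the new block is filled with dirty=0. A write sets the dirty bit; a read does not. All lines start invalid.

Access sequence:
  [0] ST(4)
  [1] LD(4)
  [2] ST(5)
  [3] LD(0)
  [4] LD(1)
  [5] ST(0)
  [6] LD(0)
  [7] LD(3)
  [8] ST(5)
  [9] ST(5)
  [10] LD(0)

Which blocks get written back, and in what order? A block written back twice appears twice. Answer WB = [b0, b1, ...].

WB = [4, 5]

0: W B4 -> L0 miss  d=D]
1: R B4 -> L0 hit  d=D]
2: W B5 -> L1 miss  d=D]
3: R B0 -> L0 miss wb->B4  d=-]
4: R B1 -> L1 miss wb->B5  d=-]
5: W B0 -> L0 hit  d=D]
6: R B0 -> L0 hit  d=D]
7: R B3 -> L1 miss  d=-]
8: W B5 -> L1 miss  d=D]
9: W B5 -> L1 hit  d=D]
10: R B0 -> L0 hit  d=D]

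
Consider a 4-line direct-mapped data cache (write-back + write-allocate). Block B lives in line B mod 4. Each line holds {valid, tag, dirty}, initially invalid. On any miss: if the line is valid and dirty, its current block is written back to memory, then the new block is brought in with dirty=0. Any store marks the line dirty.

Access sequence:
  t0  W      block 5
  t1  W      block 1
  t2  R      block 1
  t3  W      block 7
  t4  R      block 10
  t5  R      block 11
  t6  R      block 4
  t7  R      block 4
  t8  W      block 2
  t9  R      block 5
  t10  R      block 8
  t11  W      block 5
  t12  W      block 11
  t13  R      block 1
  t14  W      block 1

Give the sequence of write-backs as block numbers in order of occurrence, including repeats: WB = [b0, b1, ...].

WB = [5, 7, 1, 5]

0: W B5 -> L1 miss  d=D]
1: W B1 -> L1 miss wb->B5  d=D]
2: R B1 -> L1 hit  d=D]
3: W B7 -> L3 miss  d=D]
4: R B10 -> L2 miss  d=-]
5: R B11 -> L3 miss wb->B7  d=-]
6: R B4 -> L0 miss  d=-]
7: R B4 -> L0 hit  d=-]
8: W B2 -> L2 miss  d=D]
9: R B5 -> L1 miss wb->B1  d=-]
10: R B8 -> L0 miss  d=-]
11: W B5 -> L1 hit  d=D]
12: W B11 -> L3 hit  d=D]
13: R B1 -> L1 miss wb->B5  d=-]
14: W B1 -> L1 hit  d=D]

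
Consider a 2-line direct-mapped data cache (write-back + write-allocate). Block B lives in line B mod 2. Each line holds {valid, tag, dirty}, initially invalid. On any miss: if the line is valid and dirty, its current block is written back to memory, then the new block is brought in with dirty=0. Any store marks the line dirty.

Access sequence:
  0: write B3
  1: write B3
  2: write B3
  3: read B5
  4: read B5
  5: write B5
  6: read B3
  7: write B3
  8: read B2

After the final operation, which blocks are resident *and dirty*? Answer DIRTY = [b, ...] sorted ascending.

DIRTY = [3]

0: W B3 -> L1 miss  d=D]
1: W B3 -> L1 hit  d=D]
2: W B3 -> L1 hit  d=D]
3: R B5 -> L1 miss wb->B3  d=-]
4: R B5 -> L1 hit  d=-]
5: W B5 -> L1 hit  d=D]
6: R B3 -> L1 miss wb->B5  d=-]
7: W B3 -> L1 hit  d=D]
8: R B2 -> L0 miss  d=-]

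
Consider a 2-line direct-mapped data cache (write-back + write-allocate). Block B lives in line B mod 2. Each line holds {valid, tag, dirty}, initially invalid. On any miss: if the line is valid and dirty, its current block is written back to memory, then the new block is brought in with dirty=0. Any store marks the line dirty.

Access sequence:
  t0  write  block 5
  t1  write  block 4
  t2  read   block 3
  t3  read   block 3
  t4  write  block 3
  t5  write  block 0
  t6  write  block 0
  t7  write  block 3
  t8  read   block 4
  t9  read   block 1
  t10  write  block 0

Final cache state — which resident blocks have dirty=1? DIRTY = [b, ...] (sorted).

0: W B5 → L1 miss [D]
1: W B4 → L0 miss [D]
2: R B3 → L1 miss wb→B5 [-]
3: R B3 → L1 hit [-]
4: W B3 → L1 hit [D]
5: W B0 → L0 miss wb→B4 [D]
6: W B0 → L0 hit [D]
7: W B3 → L1 hit [D]
8: R B4 → L0 miss wb→B0 [-]
9: R B1 → L1 miss wb→B3 [-]
10: W B0 → L0 miss [D]

DIRTY = [0]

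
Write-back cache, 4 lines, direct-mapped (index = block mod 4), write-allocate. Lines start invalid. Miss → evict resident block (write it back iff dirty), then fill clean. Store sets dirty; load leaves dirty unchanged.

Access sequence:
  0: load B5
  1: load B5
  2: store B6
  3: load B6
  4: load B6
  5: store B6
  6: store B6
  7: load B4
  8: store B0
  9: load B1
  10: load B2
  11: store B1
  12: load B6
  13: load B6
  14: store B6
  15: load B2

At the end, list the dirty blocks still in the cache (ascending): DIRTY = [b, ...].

DIRTY = [0, 1]

0: R B5 → L1 miss [-]
1: R B5 → L1 hit [-]
2: W B6 → L2 miss [D]
3: R B6 → L2 hit [D]
4: R B6 → L2 hit [D]
5: W B6 → L2 hit [D]
6: W B6 → L2 hit [D]
7: R B4 → L0 miss [-]
8: W B0 → L0 miss [D]
9: R B1 → L1 miss [-]
10: R B2 → L2 miss wb→B6 [-]
11: W B1 → L1 hit [D]
12: R B6 → L2 miss [-]
13: R B6 → L2 hit [-]
14: W B6 → L2 hit [D]
15: R B2 → L2 miss wb→B6 [-]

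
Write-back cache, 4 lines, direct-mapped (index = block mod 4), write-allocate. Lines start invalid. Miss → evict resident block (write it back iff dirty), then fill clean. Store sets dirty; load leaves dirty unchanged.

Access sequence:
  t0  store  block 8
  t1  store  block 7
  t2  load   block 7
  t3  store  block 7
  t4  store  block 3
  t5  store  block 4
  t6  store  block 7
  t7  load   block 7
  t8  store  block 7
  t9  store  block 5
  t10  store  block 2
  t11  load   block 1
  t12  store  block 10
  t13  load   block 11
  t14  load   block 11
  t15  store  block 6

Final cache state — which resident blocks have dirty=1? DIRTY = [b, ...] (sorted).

DIRTY = [4, 6]

0: W B8 → L0 miss [D]
1: W B7 → L3 miss [D]
2: R B7 → L3 hit [D]
3: W B7 → L3 hit [D]
4: W B3 → L3 miss wb→B7 [D]
5: W B4 → L0 miss wb→B8 [D]
6: W B7 → L3 miss wb→B3 [D]
7: R B7 → L3 hit [D]
8: W B7 → L3 hit [D]
9: W B5 → L1 miss [D]
10: W B2 → L2 miss [D]
11: R B1 → L1 miss wb→B5 [-]
12: W B10 → L2 miss wb→B2 [D]
13: R B11 → L3 miss wb→B7 [-]
14: R B11 → L3 hit [-]
15: W B6 → L2 miss wb→B10 [D]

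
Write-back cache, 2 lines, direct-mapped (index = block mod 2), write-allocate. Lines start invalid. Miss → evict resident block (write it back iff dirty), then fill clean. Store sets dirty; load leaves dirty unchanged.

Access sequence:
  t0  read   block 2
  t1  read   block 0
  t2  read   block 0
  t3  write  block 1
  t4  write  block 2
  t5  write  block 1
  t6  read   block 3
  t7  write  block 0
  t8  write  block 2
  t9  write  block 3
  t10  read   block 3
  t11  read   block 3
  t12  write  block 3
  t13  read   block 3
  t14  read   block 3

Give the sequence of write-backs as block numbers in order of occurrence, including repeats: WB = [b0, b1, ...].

  0 | R B2 → L0 miss [-]
  1 | R B0 → L0 miss [-]
  2 | R B0 → L0 hit [-]
  3 | W B1 → L1 miss [D]
  4 | W B2 → L0 miss [D]
  5 | W B1 → L1 hit [D]
  6 | R B3 → L1 miss wb→B1 [-]
  7 | W B0 → L0 miss wb→B2 [D]
  8 | W B2 → L0 miss wb→B0 [D]
  9 | W B3 → L1 hit [D]
  10 | R B3 → L1 hit [D]
  11 | R B3 → L1 hit [D]
  12 | W B3 → L1 hit [D]
  13 | R B3 → L1 hit [D]
  14 | R B3 → L1 hit [D]

WB = [1, 2, 0]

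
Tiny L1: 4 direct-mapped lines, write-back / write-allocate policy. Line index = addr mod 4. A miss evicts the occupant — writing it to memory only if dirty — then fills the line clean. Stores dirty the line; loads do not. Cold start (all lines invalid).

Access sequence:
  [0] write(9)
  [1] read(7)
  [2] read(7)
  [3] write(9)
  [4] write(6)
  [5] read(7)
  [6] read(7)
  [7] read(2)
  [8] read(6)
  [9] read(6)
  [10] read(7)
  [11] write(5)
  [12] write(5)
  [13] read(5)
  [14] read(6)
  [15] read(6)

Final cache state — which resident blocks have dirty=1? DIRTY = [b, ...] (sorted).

DIRTY = [5]

  0 | W B9 → L1 miss [D]
  1 | R B7 → L3 miss [-]
  2 | R B7 → L3 hit [-]
  3 | W B9 → L1 hit [D]
  4 | W B6 → L2 miss [D]
  5 | R B7 → L3 hit [-]
  6 | R B7 → L3 hit [-]
  7 | R B2 → L2 miss wb→B6 [-]
  8 | R B6 → L2 miss [-]
  9 | R B6 → L2 hit [-]
  10 | R B7 → L3 hit [-]
  11 | W B5 → L1 miss wb→B9 [D]
  12 | W B5 → L1 hit [D]
  13 | R B5 → L1 hit [D]
  14 | R B6 → L2 hit [-]
  15 | R B6 → L2 hit [-]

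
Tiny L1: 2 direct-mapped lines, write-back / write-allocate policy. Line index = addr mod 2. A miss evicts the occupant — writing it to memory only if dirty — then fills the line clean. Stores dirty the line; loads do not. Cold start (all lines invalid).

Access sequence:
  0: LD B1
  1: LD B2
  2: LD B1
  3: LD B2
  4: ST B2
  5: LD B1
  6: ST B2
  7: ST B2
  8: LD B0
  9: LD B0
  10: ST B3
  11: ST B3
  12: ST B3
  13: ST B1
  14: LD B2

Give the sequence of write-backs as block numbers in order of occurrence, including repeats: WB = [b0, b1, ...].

WB = [2, 3]

  0 | R B1 → L1 miss [-]
  1 | R B2 → L0 miss [-]
  2 | R B1 → L1 hit [-]
  3 | R B2 → L0 hit [-]
  4 | W B2 → L0 hit [D]
  5 | R B1 → L1 hit [-]
  6 | W B2 → L0 hit [D]
  7 | W B2 → L0 hit [D]
  8 | R B0 → L0 miss wb→B2 [-]
  9 | R B0 → L0 hit [-]
  10 | W B3 → L1 miss [D]
  11 | W B3 → L1 hit [D]
  12 | W B3 → L1 hit [D]
  13 | W B1 → L1 miss wb→B3 [D]
  14 | R B2 → L0 miss [-]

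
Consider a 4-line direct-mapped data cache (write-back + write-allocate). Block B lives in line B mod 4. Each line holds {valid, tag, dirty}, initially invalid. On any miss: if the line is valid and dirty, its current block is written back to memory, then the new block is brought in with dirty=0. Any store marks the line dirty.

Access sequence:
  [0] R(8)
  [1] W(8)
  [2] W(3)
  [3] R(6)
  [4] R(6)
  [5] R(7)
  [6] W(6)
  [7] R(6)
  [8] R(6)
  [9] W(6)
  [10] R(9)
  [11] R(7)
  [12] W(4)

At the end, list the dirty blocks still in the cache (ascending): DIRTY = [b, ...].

DIRTY = [4, 6]

0: R B8 -> L0 miss  d=-]
1: W B8 -> L0 hit  d=D]
2: W B3 -> L3 miss  d=D]
3: R B6 -> L2 miss  d=-]
4: R B6 -> L2 hit  d=-]
5: R B7 -> L3 miss wb->B3  d=-]
6: W B6 -> L2 hit  d=D]
7: R B6 -> L2 hit  d=D]
8: R B6 -> L2 hit  d=D]
9: W B6 -> L2 hit  d=D]
10: R B9 -> L1 miss  d=-]
11: R B7 -> L3 hit  d=-]
12: W B4 -> L0 miss wb->B8  d=D]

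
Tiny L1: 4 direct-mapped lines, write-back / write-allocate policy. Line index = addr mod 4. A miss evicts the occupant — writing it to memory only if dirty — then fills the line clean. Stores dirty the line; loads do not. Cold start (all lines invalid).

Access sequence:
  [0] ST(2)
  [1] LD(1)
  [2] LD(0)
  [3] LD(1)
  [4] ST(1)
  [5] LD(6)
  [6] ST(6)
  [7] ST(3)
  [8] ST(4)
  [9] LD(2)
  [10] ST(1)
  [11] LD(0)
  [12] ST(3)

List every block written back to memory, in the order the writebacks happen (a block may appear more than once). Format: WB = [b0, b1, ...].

WB = [2, 6, 4]

  0 | W B2 → L2 miss [D]
  1 | R B1 → L1 miss [-]
  2 | R B0 → L0 miss [-]
  3 | R B1 → L1 hit [-]
  4 | W B1 → L1 hit [D]
  5 | R B6 → L2 miss wb→B2 [-]
  6 | W B6 → L2 hit [D]
  7 | W B3 → L3 miss [D]
  8 | W B4 → L0 miss [D]
  9 | R B2 → L2 miss wb→B6 [-]
  10 | W B1 → L1 hit [D]
  11 | R B0 → L0 miss wb→B4 [-]
  12 | W B3 → L3 hit [D]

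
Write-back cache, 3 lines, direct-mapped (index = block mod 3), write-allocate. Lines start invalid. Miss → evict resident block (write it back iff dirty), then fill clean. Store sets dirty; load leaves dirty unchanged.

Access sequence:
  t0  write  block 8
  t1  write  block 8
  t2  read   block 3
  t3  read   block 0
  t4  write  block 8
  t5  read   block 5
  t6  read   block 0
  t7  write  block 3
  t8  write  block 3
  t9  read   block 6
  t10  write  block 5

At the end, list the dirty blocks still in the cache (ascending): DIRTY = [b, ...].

DIRTY = [5]

0: W B8 -> L2 miss  d=D]
1: W B8 -> L2 hit  d=D]
2: R B3 -> L0 miss  d=-]
3: R B0 -> L0 miss  d=-]
4: W B8 -> L2 hit  d=D]
5: R B5 -> L2 miss wb->B8  d=-]
6: R B0 -> L0 hit  d=-]
7: W B3 -> L0 miss  d=D]
8: W B3 -> L0 hit  d=D]
9: R B6 -> L0 miss wb->B3  d=-]
10: W B5 -> L2 hit  d=D]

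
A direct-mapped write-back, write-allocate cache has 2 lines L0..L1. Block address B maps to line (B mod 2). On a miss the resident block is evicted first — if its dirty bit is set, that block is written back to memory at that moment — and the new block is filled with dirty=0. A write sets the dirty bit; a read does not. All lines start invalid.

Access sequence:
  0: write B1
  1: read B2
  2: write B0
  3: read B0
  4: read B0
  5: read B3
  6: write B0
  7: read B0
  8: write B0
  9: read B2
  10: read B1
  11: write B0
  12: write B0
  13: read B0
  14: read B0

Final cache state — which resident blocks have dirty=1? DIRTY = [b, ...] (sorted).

DIRTY = [0]

0: W B1 -> L1 miss  d=D]
1: R B2 -> L0 miss  d=-]
2: W B0 -> L0 miss  d=D]
3: R B0 -> L0 hit  d=D]
4: R B0 -> L0 hit  d=D]
5: R B3 -> L1 miss wb->B1  d=-]
6: W B0 -> L0 hit  d=D]
7: R B0 -> L0 hit  d=D]
8: W B0 -> L0 hit  d=D]
9: R B2 -> L0 miss wb->B0  d=-]
10: R B1 -> L1 miss  d=-]
11: W B0 -> L0 miss  d=D]
12: W B0 -> L0 hit  d=D]
13: R B0 -> L0 hit  d=D]
14: R B0 -> L0 hit  d=D]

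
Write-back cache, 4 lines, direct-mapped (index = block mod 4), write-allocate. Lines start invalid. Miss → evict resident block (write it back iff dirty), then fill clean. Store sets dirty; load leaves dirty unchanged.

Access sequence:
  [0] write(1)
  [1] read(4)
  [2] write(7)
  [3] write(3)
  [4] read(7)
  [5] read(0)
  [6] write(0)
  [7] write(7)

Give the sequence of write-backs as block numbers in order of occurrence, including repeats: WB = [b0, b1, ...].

0: W B1 -> L1 miss  d=D]
1: R B4 -> L0 miss  d=-]
2: W B7 -> L3 miss  d=D]
3: W B3 -> L3 miss wb->B7  d=D]
4: R B7 -> L3 miss wb->B3  d=-]
5: R B0 -> L0 miss  d=-]
6: W B0 -> L0 hit  d=D]
7: W B7 -> L3 hit  d=D]

WB = [7, 3]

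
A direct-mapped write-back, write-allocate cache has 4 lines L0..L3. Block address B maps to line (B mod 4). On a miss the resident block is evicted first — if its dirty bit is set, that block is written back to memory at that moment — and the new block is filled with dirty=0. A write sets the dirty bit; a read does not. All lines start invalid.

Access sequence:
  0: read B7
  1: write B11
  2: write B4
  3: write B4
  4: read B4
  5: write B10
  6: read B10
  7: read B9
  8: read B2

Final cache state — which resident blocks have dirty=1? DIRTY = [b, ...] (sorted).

0: R B7 → L3 miss [-]
1: W B11 → L3 miss [D]
2: W B4 → L0 miss [D]
3: W B4 → L0 hit [D]
4: R B4 → L0 hit [D]
5: W B10 → L2 miss [D]
6: R B10 → L2 hit [D]
7: R B9 → L1 miss [-]
8: R B2 → L2 miss wb→B10 [-]

DIRTY = [4, 11]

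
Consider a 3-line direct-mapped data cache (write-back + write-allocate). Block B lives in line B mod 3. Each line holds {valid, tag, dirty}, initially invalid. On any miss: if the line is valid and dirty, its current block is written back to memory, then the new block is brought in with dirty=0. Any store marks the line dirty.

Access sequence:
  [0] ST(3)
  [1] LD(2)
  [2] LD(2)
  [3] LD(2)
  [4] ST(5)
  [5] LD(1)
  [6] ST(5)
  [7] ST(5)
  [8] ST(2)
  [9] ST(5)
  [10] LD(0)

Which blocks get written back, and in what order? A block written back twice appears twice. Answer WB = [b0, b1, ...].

WB = [5, 2, 3]

0: W B3 -> L0 miss  d=D]
1: R B2 -> L2 miss  d=-]
2: R B2 -> L2 hit  d=-]
3: R B2 -> L2 hit  d=-]
4: W B5 -> L2 miss  d=D]
5: R B1 -> L1 miss  d=-]
6: W B5 -> L2 hit  d=D]
7: W B5 -> L2 hit  d=D]
8: W B2 -> L2 miss wb->B5  d=D]
9: W B5 -> L2 miss wb->B2  d=D]
10: R B0 -> L0 miss wb->B3  d=-]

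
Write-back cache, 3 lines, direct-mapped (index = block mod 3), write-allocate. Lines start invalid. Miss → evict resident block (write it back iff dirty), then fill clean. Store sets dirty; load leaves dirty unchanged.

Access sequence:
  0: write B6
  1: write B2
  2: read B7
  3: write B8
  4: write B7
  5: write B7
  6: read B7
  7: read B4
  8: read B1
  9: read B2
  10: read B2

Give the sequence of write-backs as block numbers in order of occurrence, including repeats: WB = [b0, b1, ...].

  0 | W B6 → L0 miss [D]
  1 | W B2 → L2 miss [D]
  2 | R B7 → L1 miss [-]
  3 | W B8 → L2 miss wb→B2 [D]
  4 | W B7 → L1 hit [D]
  5 | W B7 → L1 hit [D]
  6 | R B7 → L1 hit [D]
  7 | R B4 → L1 miss wb→B7 [-]
  8 | R B1 → L1 miss [-]
  9 | R B2 → L2 miss wb→B8 [-]
  10 | R B2 → L2 hit [-]

WB = [2, 7, 8]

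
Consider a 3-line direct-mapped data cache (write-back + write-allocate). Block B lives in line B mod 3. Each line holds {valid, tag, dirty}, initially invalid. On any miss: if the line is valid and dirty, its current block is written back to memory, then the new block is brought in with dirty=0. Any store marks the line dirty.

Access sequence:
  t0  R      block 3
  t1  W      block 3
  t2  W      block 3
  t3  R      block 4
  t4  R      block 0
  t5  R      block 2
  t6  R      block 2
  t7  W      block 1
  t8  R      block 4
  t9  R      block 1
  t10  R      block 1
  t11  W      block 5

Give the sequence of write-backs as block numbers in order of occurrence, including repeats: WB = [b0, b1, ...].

WB = [3, 1]

  0 | R B3 → L0 miss [-]
  1 | W B3 → L0 hit [D]
  2 | W B3 → L0 hit [D]
  3 | R B4 → L1 miss [-]
  4 | R B0 → L0 miss wb→B3 [-]
  5 | R B2 → L2 miss [-]
  6 | R B2 → L2 hit [-]
  7 | W B1 → L1 miss [D]
  8 | R B4 → L1 miss wb→B1 [-]
  9 | R B1 → L1 miss [-]
  10 | R B1 → L1 hit [-]
  11 | W B5 → L2 miss [D]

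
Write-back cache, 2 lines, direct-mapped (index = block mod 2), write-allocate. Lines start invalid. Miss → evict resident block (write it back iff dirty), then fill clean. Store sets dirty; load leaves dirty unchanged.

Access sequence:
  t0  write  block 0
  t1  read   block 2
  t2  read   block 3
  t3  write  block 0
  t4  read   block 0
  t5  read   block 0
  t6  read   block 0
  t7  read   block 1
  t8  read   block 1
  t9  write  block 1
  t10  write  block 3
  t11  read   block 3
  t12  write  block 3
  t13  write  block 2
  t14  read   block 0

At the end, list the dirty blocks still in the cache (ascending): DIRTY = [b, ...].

  0 | W B0 → L0 miss [D]
  1 | R B2 → L0 miss wb→B0 [-]
  2 | R B3 → L1 miss [-]
  3 | W B0 → L0 miss [D]
  4 | R B0 → L0 hit [D]
  5 | R B0 → L0 hit [D]
  6 | R B0 → L0 hit [D]
  7 | R B1 → L1 miss [-]
  8 | R B1 → L1 hit [-]
  9 | W B1 → L1 hit [D]
  10 | W B3 → L1 miss wb→B1 [D]
  11 | R B3 → L1 hit [D]
  12 | W B3 → L1 hit [D]
  13 | W B2 → L0 miss wb→B0 [D]
  14 | R B0 → L0 miss wb→B2 [-]

DIRTY = [3]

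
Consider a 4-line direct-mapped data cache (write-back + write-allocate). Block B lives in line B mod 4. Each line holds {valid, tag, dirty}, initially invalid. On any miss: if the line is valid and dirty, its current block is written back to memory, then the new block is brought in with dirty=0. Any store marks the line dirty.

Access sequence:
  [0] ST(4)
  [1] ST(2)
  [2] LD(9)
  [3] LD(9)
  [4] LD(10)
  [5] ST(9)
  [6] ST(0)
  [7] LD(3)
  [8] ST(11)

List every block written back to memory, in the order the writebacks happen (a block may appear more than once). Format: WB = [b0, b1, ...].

WB = [2, 4]

  0 | W B4 → L0 miss [D]
  1 | W B2 → L2 miss [D]
  2 | R B9 → L1 miss [-]
  3 | R B9 → L1 hit [-]
  4 | R B10 → L2 miss wb→B2 [-]
  5 | W B9 → L1 hit [D]
  6 | W B0 → L0 miss wb→B4 [D]
  7 | R B3 → L3 miss [-]
  8 | W B11 → L3 miss [D]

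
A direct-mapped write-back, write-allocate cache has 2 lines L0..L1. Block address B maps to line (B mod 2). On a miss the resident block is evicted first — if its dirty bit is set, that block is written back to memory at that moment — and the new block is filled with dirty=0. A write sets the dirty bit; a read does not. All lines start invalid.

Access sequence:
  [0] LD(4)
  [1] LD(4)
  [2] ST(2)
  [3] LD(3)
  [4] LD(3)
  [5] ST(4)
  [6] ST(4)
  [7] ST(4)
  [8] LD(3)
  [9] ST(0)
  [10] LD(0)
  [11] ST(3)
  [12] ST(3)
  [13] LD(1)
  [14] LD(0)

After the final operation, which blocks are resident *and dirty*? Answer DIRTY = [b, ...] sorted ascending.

DIRTY = [0]

0: R B4 → L0 miss [-]
1: R B4 → L0 hit [-]
2: W B2 → L0 miss [D]
3: R B3 → L1 miss [-]
4: R B3 → L1 hit [-]
5: W B4 → L0 miss wb→B2 [D]
6: W B4 → L0 hit [D]
7: W B4 → L0 hit [D]
8: R B3 → L1 hit [-]
9: W B0 → L0 miss wb→B4 [D]
10: R B0 → L0 hit [D]
11: W B3 → L1 hit [D]
12: W B3 → L1 hit [D]
13: R B1 → L1 miss wb→B3 [-]
14: R B0 → L0 hit [D]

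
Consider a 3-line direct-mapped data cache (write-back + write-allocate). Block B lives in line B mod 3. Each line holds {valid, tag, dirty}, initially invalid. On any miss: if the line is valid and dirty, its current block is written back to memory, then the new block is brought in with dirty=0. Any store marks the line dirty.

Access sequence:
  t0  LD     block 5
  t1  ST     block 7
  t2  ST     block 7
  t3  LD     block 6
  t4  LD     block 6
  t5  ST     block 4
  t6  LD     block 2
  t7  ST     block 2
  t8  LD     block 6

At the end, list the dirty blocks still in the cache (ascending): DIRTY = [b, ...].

0: R B5 -> L2 miss  d=-]
1: W B7 -> L1 miss  d=D]
2: W B7 -> L1 hit  d=D]
3: R B6 -> L0 miss  d=-]
4: R B6 -> L0 hit  d=-]
5: W B4 -> L1 miss wb->B7  d=D]
6: R B2 -> L2 miss  d=-]
7: W B2 -> L2 hit  d=D]
8: R B6 -> L0 hit  d=-]

DIRTY = [2, 4]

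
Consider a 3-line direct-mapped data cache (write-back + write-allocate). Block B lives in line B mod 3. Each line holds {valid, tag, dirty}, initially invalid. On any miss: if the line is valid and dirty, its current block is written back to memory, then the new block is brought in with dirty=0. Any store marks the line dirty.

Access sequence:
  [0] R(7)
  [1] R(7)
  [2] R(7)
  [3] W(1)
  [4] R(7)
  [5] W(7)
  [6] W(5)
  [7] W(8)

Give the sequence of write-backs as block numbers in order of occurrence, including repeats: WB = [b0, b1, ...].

WB = [1, 5]

0: R B7 → L1 miss [-]
1: R B7 → L1 hit [-]
2: R B7 → L1 hit [-]
3: W B1 → L1 miss [D]
4: R B7 → L1 miss wb→B1 [-]
5: W B7 → L1 hit [D]
6: W B5 → L2 miss [D]
7: W B8 → L2 miss wb→B5 [D]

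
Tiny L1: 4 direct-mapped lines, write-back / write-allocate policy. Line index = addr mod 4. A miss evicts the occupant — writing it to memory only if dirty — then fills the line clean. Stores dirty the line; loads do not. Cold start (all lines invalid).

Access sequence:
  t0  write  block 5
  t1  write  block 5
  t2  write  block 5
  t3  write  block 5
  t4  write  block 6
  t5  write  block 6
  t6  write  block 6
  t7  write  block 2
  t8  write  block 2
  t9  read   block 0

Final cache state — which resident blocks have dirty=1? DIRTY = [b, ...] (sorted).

0: W B5 -> L1 miss  d=D]
1: W B5 -> L1 hit  d=D]
2: W B5 -> L1 hit  d=D]
3: W B5 -> L1 hit  d=D]
4: W B6 -> L2 miss  d=D]
5: W B6 -> L2 hit  d=D]
6: W B6 -> L2 hit  d=D]
7: W B2 -> L2 miss wb->B6  d=D]
8: W B2 -> L2 hit  d=D]
9: R B0 -> L0 miss  d=-]

DIRTY = [2, 5]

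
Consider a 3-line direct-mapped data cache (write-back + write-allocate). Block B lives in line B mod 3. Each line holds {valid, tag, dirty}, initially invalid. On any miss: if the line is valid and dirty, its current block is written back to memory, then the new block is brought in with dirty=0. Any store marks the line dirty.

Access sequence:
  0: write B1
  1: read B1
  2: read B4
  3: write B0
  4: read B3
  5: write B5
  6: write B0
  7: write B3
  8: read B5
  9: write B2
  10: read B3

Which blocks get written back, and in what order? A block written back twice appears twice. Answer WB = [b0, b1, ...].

0: W B1 -> L1 miss  d=D]
1: R B1 -> L1 hit  d=D]
2: R B4 -> L1 miss wb->B1  d=-]
3: W B0 -> L0 miss  d=D]
4: R B3 -> L0 miss wb->B0  d=-]
5: W B5 -> L2 miss  d=D]
6: W B0 -> L0 miss  d=D]
7: W B3 -> L0 miss wb->B0  d=D]
8: R B5 -> L2 hit  d=D]
9: W B2 -> L2 miss wb->B5  d=D]
10: R B3 -> L0 hit  d=D]

WB = [1, 0, 0, 5]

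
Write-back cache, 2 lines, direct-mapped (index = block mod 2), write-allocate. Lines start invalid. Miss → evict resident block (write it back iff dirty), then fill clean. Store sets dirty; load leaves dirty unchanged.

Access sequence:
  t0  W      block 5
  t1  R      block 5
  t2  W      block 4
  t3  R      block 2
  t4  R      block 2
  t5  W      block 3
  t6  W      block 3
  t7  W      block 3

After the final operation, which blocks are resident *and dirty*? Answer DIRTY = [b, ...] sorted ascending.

0: W B5 → L1 miss [D]
1: R B5 → L1 hit [D]
2: W B4 → L0 miss [D]
3: R B2 → L0 miss wb→B4 [-]
4: R B2 → L0 hit [-]
5: W B3 → L1 miss wb→B5 [D]
6: W B3 → L1 hit [D]
7: W B3 → L1 hit [D]

DIRTY = [3]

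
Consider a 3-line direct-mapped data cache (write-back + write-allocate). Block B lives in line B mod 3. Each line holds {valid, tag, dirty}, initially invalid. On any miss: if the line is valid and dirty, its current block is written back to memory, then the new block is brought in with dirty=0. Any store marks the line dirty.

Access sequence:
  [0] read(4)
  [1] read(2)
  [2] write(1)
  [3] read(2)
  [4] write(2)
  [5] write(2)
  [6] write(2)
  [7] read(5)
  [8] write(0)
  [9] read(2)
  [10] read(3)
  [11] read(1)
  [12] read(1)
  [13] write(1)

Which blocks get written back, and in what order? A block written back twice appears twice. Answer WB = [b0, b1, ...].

0: R B4 → L1 miss [-]
1: R B2 → L2 miss [-]
2: W B1 → L1 miss [D]
3: R B2 → L2 hit [-]
4: W B2 → L2 hit [D]
5: W B2 → L2 hit [D]
6: W B2 → L2 hit [D]
7: R B5 → L2 miss wb→B2 [-]
8: W B0 → L0 miss [D]
9: R B2 → L2 miss [-]
10: R B3 → L0 miss wb→B0 [-]
11: R B1 → L1 hit [D]
12: R B1 → L1 hit [D]
13: W B1 → L1 hit [D]

WB = [2, 0]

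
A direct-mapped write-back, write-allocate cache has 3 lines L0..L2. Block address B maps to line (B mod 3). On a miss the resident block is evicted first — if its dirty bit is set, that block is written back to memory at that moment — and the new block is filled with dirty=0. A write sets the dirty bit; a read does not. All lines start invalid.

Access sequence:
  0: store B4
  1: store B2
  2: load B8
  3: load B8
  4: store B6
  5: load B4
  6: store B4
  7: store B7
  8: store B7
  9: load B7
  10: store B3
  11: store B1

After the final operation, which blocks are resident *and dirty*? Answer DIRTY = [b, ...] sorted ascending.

DIRTY = [1, 3]

  0 | W B4 → L1 miss [D]
  1 | W B2 → L2 miss [D]
  2 | R B8 → L2 miss wb→B2 [-]
  3 | R B8 → L2 hit [-]
  4 | W B6 → L0 miss [D]
  5 | R B4 → L1 hit [D]
  6 | W B4 → L1 hit [D]
  7 | W B7 → L1 miss wb→B4 [D]
  8 | W B7 → L1 hit [D]
  9 | R B7 → L1 hit [D]
  10 | W B3 → L0 miss wb→B6 [D]
  11 | W B1 → L1 miss wb→B7 [D]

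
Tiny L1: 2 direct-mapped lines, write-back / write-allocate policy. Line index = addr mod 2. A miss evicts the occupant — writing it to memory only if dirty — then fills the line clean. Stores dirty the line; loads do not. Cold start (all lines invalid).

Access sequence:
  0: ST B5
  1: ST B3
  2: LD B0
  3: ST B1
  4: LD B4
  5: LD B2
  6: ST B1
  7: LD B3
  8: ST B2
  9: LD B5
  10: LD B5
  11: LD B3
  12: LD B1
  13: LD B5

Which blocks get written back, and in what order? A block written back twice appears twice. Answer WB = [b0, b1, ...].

WB = [5, 3, 1]

0: W B5 → L1 miss [D]
1: W B3 → L1 miss wb→B5 [D]
2: R B0 → L0 miss [-]
3: W B1 → L1 miss wb→B3 [D]
4: R B4 → L0 miss [-]
5: R B2 → L0 miss [-]
6: W B1 → L1 hit [D]
7: R B3 → L1 miss wb→B1 [-]
8: W B2 → L0 hit [D]
9: R B5 → L1 miss [-]
10: R B5 → L1 hit [-]
11: R B3 → L1 miss [-]
12: R B1 → L1 miss [-]
13: R B5 → L1 miss [-]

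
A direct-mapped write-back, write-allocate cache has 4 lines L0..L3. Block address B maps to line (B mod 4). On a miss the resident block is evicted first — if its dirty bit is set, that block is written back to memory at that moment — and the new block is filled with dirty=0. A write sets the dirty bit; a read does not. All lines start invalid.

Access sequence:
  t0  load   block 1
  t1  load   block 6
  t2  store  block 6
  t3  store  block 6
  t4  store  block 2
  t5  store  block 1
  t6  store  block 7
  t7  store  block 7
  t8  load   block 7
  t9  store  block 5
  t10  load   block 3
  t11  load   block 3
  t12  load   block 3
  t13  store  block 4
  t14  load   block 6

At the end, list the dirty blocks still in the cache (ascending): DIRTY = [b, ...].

0: R B1 → L1 miss [-]
1: R B6 → L2 miss [-]
2: W B6 → L2 hit [D]
3: W B6 → L2 hit [D]
4: W B2 → L2 miss wb→B6 [D]
5: W B1 → L1 hit [D]
6: W B7 → L3 miss [D]
7: W B7 → L3 hit [D]
8: R B7 → L3 hit [D]
9: W B5 → L1 miss wb→B1 [D]
10: R B3 → L3 miss wb→B7 [-]
11: R B3 → L3 hit [-]
12: R B3 → L3 hit [-]
13: W B4 → L0 miss [D]
14: R B6 → L2 miss wb→B2 [-]

DIRTY = [4, 5]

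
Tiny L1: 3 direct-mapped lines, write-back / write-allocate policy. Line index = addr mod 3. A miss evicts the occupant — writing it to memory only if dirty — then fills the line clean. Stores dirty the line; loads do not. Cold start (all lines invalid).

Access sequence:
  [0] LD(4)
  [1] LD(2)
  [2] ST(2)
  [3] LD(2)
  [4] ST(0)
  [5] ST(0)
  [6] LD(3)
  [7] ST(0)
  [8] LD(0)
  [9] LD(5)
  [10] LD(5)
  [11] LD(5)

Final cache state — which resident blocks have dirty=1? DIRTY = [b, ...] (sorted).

  0 | R B4 → L1 miss [-]
  1 | R B2 → L2 miss [-]
  2 | W B2 → L2 hit [D]
  3 | R B2 → L2 hit [D]
  4 | W B0 → L0 miss [D]
  5 | W B0 → L0 hit [D]
  6 | R B3 → L0 miss wb→B0 [-]
  7 | W B0 → L0 miss [D]
  8 | R B0 → L0 hit [D]
  9 | R B5 → L2 miss wb→B2 [-]
  10 | R B5 → L2 hit [-]
  11 | R B5 → L2 hit [-]

DIRTY = [0]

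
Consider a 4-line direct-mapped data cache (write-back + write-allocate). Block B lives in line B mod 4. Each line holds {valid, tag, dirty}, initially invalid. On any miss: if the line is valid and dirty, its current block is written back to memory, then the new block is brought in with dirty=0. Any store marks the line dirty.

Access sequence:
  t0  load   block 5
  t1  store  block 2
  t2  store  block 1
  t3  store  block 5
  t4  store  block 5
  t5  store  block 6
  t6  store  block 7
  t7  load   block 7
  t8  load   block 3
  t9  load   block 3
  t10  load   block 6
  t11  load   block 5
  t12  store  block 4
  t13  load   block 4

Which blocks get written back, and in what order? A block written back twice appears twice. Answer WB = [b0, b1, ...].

0: R B5 -> L1 miss  d=-]
1: W B2 -> L2 miss  d=D]
2: W B1 -> L1 miss  d=D]
3: W B5 -> L1 miss wb->B1  d=D]
4: W B5 -> L1 hit  d=D]
5: W B6 -> L2 miss wb->B2  d=D]
6: W B7 -> L3 miss  d=D]
7: R B7 -> L3 hit  d=D]
8: R B3 -> L3 miss wb->B7  d=-]
9: R B3 -> L3 hit  d=-]
10: R B6 -> L2 hit  d=D]
11: R B5 -> L1 hit  d=D]
12: W B4 -> L0 miss  d=D]
13: R B4 -> L0 hit  d=D]

WB = [1, 2, 7]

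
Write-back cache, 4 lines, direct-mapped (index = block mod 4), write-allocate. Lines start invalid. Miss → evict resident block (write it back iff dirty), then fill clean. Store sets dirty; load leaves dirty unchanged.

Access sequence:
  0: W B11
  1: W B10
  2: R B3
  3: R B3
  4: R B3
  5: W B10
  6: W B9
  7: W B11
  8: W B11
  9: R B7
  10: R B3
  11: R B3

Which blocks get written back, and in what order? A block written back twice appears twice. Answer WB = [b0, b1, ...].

0: W B11 → L3 miss [D]
1: W B10 → L2 miss [D]
2: R B3 → L3 miss wb→B11 [-]
3: R B3 → L3 hit [-]
4: R B3 → L3 hit [-]
5: W B10 → L2 hit [D]
6: W B9 → L1 miss [D]
7: W B11 → L3 miss [D]
8: W B11 → L3 hit [D]
9: R B7 → L3 miss wb→B11 [-]
10: R B3 → L3 miss [-]
11: R B3 → L3 hit [-]

WB = [11, 11]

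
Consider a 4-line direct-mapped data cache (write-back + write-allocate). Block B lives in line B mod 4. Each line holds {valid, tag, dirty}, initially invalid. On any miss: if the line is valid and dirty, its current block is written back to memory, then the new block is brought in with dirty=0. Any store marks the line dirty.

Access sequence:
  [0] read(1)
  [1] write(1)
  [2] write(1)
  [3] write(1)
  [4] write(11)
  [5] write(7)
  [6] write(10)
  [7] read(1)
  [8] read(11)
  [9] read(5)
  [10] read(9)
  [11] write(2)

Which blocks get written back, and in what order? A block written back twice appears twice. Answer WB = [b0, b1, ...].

0: R B1 → L1 miss [-]
1: W B1 → L1 hit [D]
2: W B1 → L1 hit [D]
3: W B1 → L1 hit [D]
4: W B11 → L3 miss [D]
5: W B7 → L3 miss wb→B11 [D]
6: W B10 → L2 miss [D]
7: R B1 → L1 hit [D]
8: R B11 → L3 miss wb→B7 [-]
9: R B5 → L1 miss wb→B1 [-]
10: R B9 → L1 miss [-]
11: W B2 → L2 miss wb→B10 [D]

WB = [11, 7, 1, 10]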